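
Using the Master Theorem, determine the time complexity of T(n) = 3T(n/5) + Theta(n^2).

Master Theorem for T(n) = 3T(n/5) + O(n^2):

a = 3, b = 5, c = 2
log_b(a) = log_5(3) = 0.6826

Case 3: c = 2 > log_5(3) = 0.6826
T(n) = O(n^2) = O(n^2)

For T(n) = 3T(n/5) + O(n^2): log_5(3) = 0.6826. This is Case 3 of the Master Theorem (c > log_b(a), work dominated by root), giving O(n^2).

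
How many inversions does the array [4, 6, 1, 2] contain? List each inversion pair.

Finding inversions in [4, 6, 1, 2]:

(0, 2): arr[0]=4 > arr[2]=1
(0, 3): arr[0]=4 > arr[3]=2
(1, 2): arr[1]=6 > arr[2]=1
(1, 3): arr[1]=6 > arr[3]=2

Total inversions: 4

The array has 4 inversion(s): (0,2), (0,3), (1,2), (1,3). Each pair (i,j) satisfies i < j and arr[i] > arr[j].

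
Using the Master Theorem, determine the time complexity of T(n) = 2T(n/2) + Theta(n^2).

Master Theorem for T(n) = 2T(n/2) + O(n^2):

a = 2, b = 2, c = 2
log_b(a) = log_2(2) = 1.0000

Case 3: c = 2 > log_2(2) = 1.0000
T(n) = O(n^2) = O(n^2)

For T(n) = 2T(n/2) + O(n^2): log_2(2) = 1.0000. This is Case 3 of the Master Theorem (c > log_b(a), work dominated by root), giving O(n^2).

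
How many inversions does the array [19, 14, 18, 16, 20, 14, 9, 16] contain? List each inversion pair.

Finding inversions in [19, 14, 18, 16, 20, 14, 9, 16]:

(0, 1): arr[0]=19 > arr[1]=14
(0, 2): arr[0]=19 > arr[2]=18
(0, 3): arr[0]=19 > arr[3]=16
(0, 5): arr[0]=19 > arr[5]=14
(0, 6): arr[0]=19 > arr[6]=9
(0, 7): arr[0]=19 > arr[7]=16
(1, 6): arr[1]=14 > arr[6]=9
(2, 3): arr[2]=18 > arr[3]=16
(2, 5): arr[2]=18 > arr[5]=14
(2, 6): arr[2]=18 > arr[6]=9
(2, 7): arr[2]=18 > arr[7]=16
(3, 5): arr[3]=16 > arr[5]=14
(3, 6): arr[3]=16 > arr[6]=9
(4, 5): arr[4]=20 > arr[5]=14
(4, 6): arr[4]=20 > arr[6]=9
(4, 7): arr[4]=20 > arr[7]=16
(5, 6): arr[5]=14 > arr[6]=9

Total inversions: 17

The array has 17 inversion(s): (0,1), (0,2), (0,3), (0,5), (0,6), (0,7), (1,6), (2,3), (2,5), (2,6), (2,7), (3,5), (3,6), (4,5), (4,6), (4,7), (5,6). Each pair (i,j) satisfies i < j and arr[i] > arr[j].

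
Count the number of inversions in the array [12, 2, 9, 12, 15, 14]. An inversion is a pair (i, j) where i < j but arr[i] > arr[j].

Finding inversions in [12, 2, 9, 12, 15, 14]:

(0, 1): arr[0]=12 > arr[1]=2
(0, 2): arr[0]=12 > arr[2]=9
(4, 5): arr[4]=15 > arr[5]=14

Total inversions: 3

The array has 3 inversion(s): (0,1), (0,2), (4,5). Each pair (i,j) satisfies i < j and arr[i] > arr[j].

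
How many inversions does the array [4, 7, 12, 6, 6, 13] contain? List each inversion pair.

Finding inversions in [4, 7, 12, 6, 6, 13]:

(1, 3): arr[1]=7 > arr[3]=6
(1, 4): arr[1]=7 > arr[4]=6
(2, 3): arr[2]=12 > arr[3]=6
(2, 4): arr[2]=12 > arr[4]=6

Total inversions: 4

The array has 4 inversion(s): (1,3), (1,4), (2,3), (2,4). Each pair (i,j) satisfies i < j and arr[i] > arr[j].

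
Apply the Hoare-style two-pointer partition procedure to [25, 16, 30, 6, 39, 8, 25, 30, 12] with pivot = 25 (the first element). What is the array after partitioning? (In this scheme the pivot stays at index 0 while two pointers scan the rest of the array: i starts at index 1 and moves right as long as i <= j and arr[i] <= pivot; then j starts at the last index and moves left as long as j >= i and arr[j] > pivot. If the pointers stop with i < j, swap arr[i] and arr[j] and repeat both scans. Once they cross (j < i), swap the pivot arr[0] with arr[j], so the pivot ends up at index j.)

Hoare-style two-pointer partition with pivot = 25:

Initial array: [25, 16, 30, 6, 39, 8, 25, 30, 12]

Pointers start at i = 1, j = 8.
i stops at index 2 (arr[2]=30 > 25), j stops at index 8 (arr[8]=12 <= 25): swap arr[2] and arr[8], array becomes [25, 16, 12, 6, 39, 8, 25, 30, 30]
i stops at index 4 (arr[4]=39 > 25), j stops at index 6 (arr[6]=25 <= 25): swap arr[4] and arr[6], array becomes [25, 16, 12, 6, 25, 8, 39, 30, 30]
i ends at 6, j ends at 5: the pointers have crossed (j < i), so scanning stops.

Swap pivot arr[0] with arr[5] to place pivot at position 5: [8, 16, 12, 6, 25, 25, 39, 30, 30]
Pivot position: 5

After partitioning with pivot 25, the array becomes [8, 16, 12, 6, 25, 25, 39, 30, 30]. The pivot is placed at index 5. All elements to the left of the pivot are <= 25, and all elements to the right are > 25.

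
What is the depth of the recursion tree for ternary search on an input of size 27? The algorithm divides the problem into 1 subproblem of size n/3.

For divide and conquer with division factor 3:

Problem sizes at each level:
Level 0: 27
Level 1: 9
Level 2: 3
Level 3: 1

The root is level 0 and the size-1 base case is level 3 (the tree spans levels 0 through 3, i.e. 4 levels counting the root), so the depth is the number of divisions: log_3(27) = 3

The recursion tree depth is log_3(27) = 3. At each level, the problem size is divided by 3, so it takes 3 divisions to reduce to a base case of size 1. The algorithm makes 1 recursive call at each level.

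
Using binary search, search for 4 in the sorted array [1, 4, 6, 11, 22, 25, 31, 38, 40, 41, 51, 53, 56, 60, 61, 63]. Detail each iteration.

Binary search for 4 in [1, 4, 6, 11, 22, 25, 31, 38, 40, 41, 51, 53, 56, 60, 61, 63]:

lo=0, hi=15, mid=7, arr[mid]=38 -> 38 > 4, search left half
lo=0, hi=6, mid=3, arr[mid]=11 -> 11 > 4, search left half
lo=0, hi=2, mid=1, arr[mid]=4 -> Found target at index 1!

Binary search finds 4 at index 1 after 3 comparisons. The search repeatedly halves the search space by comparing with the middle element.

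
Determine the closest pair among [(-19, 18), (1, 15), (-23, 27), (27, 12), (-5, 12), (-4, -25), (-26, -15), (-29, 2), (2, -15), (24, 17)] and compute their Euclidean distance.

Computing all pairwise distances among 10 points:

d((-19, 18), (1, 15)) = 20.2237
d((-19, 18), (-23, 27)) = 9.8489
d((-19, 18), (27, 12)) = 46.3897
d((-19, 18), (-5, 12)) = 15.2315
d((-19, 18), (-4, -25)) = 45.5412
d((-19, 18), (-26, -15)) = 33.7343
d((-19, 18), (-29, 2)) = 18.868
d((-19, 18), (2, -15)) = 39.1152
d((-19, 18), (24, 17)) = 43.0116
d((1, 15), (-23, 27)) = 26.8328
d((1, 15), (27, 12)) = 26.1725
d((1, 15), (-5, 12)) = 6.7082
d((1, 15), (-4, -25)) = 40.3113
d((1, 15), (-26, -15)) = 40.3609
d((1, 15), (-29, 2)) = 32.6956
d((1, 15), (2, -15)) = 30.0167
d((1, 15), (24, 17)) = 23.0868
d((-23, 27), (27, 12)) = 52.2015
d((-23, 27), (-5, 12)) = 23.4307
d((-23, 27), (-4, -25)) = 55.3624
d((-23, 27), (-26, -15)) = 42.107
d((-23, 27), (-29, 2)) = 25.7099
d((-23, 27), (2, -15)) = 48.8774
d((-23, 27), (24, 17)) = 48.0521
d((27, 12), (-5, 12)) = 32.0
d((27, 12), (-4, -25)) = 48.2701
d((27, 12), (-26, -15)) = 59.4811
d((27, 12), (-29, 2)) = 56.8859
d((27, 12), (2, -15)) = 36.7967
d((27, 12), (24, 17)) = 5.831 <-- minimum
d((-5, 12), (-4, -25)) = 37.0135
d((-5, 12), (-26, -15)) = 34.2053
d((-5, 12), (-29, 2)) = 26.0
d((-5, 12), (2, -15)) = 27.8927
d((-5, 12), (24, 17)) = 29.4279
d((-4, -25), (-26, -15)) = 24.1661
d((-4, -25), (-29, 2)) = 36.7967
d((-4, -25), (2, -15)) = 11.6619
d((-4, -25), (24, 17)) = 50.4777
d((-26, -15), (-29, 2)) = 17.2627
d((-26, -15), (2, -15)) = 28.0
d((-26, -15), (24, 17)) = 59.3633
d((-29, 2), (2, -15)) = 35.3553
d((-29, 2), (24, 17)) = 55.0818
d((2, -15), (24, 17)) = 38.833

Closest pair: (27, 12) and (24, 17) with distance 5.831

The closest pair is (27, 12) and (24, 17) with Euclidean distance 5.831. For 10 points, brute-force pairwise comparison is shown above. For large n, the divide-and-conquer algorithm (sort by x, recurse on halves, check the dividing strip) achieves O(n log n).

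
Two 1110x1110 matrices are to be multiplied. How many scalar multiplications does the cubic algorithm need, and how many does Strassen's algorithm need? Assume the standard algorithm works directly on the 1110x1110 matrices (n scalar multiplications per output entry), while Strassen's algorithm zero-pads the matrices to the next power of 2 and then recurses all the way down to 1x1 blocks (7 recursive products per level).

Matrix multiplication for 1110x1110 matrices:

Strassen's algorithm requires power-of-2 dimensions. Pad 1110x1110 to 2048x2048 (next power of 2).

Standard algorithm: 1110^3 = 1367631000 multiplications
Strassen's algorithm: 7^(log2(2048)) = 7^11 = 1977326743 multiplications
Difference: 1367631000 - 1977326743 = -609695743 (Strassen uses MORE here due to padding overhead — for small or just-over-power-of-2 n, padding can outweigh the per-level savings)

Standard: 1367631000 multiplications (1110^3). Strassen: 1977326743 multiplications (7^11, after padding to 2048x2048). Strassen reduces 8 recursive multiplications to 7 at each level.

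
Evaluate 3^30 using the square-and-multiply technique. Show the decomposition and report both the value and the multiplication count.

Computing 3^30 by squaring (build up from 3^1; each line after the first costs one multiplication):

3^1 = 3
3^2 = (3^1)^2 = 3^2 = 9
3^3 = 3 * 3^2 = 3 * 9 = 27
3^6 = (3^3)^2 = 27^2 = 729
3^7 = 3 * 3^6 = 3 * 729 = 2187
3^14 = (3^7)^2 = 2187^2 = 4782969
3^15 = 3 * 3^14 = 3 * 4782969 = 14348907
3^30 = (3^15)^2 = 14348907^2 = 205891132094649

Result: 205891132094649
Multiplications needed: 7 (7 lines after 3^1)

3^30 = 205891132094649. Using exponentiation by squaring, this requires 7 multiplications. The key idea: if the exponent is even, square the half-power; if odd, multiply by the base once.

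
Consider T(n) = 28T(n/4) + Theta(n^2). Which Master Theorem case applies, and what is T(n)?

Master Theorem for T(n) = 28T(n/4) + O(n^2):

a = 28, b = 4, c = 2
log_b(a) = log_4(28) = 2.4037

Case 1: c = 2 < log_4(28) = 2.4037
T(n) = O(n^(log_4 28))

For T(n) = 28T(n/4) + O(n^2): log_4(28) = 2.4037. This is Case 1 of the Master Theorem (c < log_b(a), work dominated by leaves), giving O(n^(log_4 28)).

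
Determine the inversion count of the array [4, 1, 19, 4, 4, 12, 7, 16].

Finding inversions in [4, 1, 19, 4, 4, 12, 7, 16]:

(0, 1): arr[0]=4 > arr[1]=1
(2, 3): arr[2]=19 > arr[3]=4
(2, 4): arr[2]=19 > arr[4]=4
(2, 5): arr[2]=19 > arr[5]=12
(2, 6): arr[2]=19 > arr[6]=7
(2, 7): arr[2]=19 > arr[7]=16
(5, 6): arr[5]=12 > arr[6]=7

Total inversions: 7

The array has 7 inversion(s): (0,1), (2,3), (2,4), (2,5), (2,6), (2,7), (5,6). Each pair (i,j) satisfies i < j and arr[i] > arr[j].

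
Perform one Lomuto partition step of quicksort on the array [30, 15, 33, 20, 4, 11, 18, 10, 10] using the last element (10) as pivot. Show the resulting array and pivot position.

Lomuto partition with pivot = 10:

Initial array: [30, 15, 33, 20, 4, 11, 18, 10, 10]

arr[0]=30 > 10: no swap
arr[1]=15 > 10: no swap
arr[2]=33 > 10: no swap
arr[3]=20 > 10: no swap
arr[4]=4 <= 10: swap with position 0, array becomes [4, 15, 33, 20, 30, 11, 18, 10, 10]
arr[5]=11 > 10: no swap
arr[6]=18 > 10: no swap
arr[7]=10 <= 10: swap with position 1, array becomes [4, 10, 33, 20, 30, 11, 18, 15, 10]

Place pivot at position 2: [4, 10, 10, 20, 30, 11, 18, 15, 33]
Pivot position: 2

After partitioning with pivot 10, the array becomes [4, 10, 10, 20, 30, 11, 18, 15, 33]. The pivot is placed at index 2. All elements to the left of the pivot are <= 10, and all elements to the right are > 10.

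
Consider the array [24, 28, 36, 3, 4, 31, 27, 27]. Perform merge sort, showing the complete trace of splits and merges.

Merge sort trace:

Split: [24, 28, 36, 3, 4, 31, 27, 27] -> [24, 28, 36, 3] and [4, 31, 27, 27]
  Split: [24, 28, 36, 3] -> [24, 28] and [36, 3]
    Split: [24, 28] -> [24] and [28]
    Merge: [24] + [28] -> [24, 28]
    Split: [36, 3] -> [36] and [3]
    Merge: [36] + [3] -> [3, 36]
  Merge: [24, 28] + [3, 36] -> [3, 24, 28, 36]
  Split: [4, 31, 27, 27] -> [4, 31] and [27, 27]
    Split: [4, 31] -> [4] and [31]
    Merge: [4] + [31] -> [4, 31]
    Split: [27, 27] -> [27] and [27]
    Merge: [27] + [27] -> [27, 27]
  Merge: [4, 31] + [27, 27] -> [4, 27, 27, 31]
Merge: [3, 24, 28, 36] + [4, 27, 27, 31] -> [3, 4, 24, 27, 27, 28, 31, 36]

Final sorted array: [3, 4, 24, 27, 27, 28, 31, 36]

The merge sort proceeds by recursively splitting the array and merging sorted halves.
After all merges, the sorted array is [3, 4, 24, 27, 27, 28, 31, 36].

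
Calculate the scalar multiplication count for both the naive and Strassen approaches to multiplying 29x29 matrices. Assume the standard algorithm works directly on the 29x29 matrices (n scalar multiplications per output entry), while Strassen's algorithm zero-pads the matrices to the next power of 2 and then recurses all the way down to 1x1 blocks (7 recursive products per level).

Matrix multiplication for 29x29 matrices:

Strassen's algorithm requires power-of-2 dimensions. Pad 29x29 to 32x32 (next power of 2).

Standard algorithm: 29^3 = 24389 multiplications
Strassen's algorithm: 7^(log2(32)) = 7^5 = 16807 multiplications
Savings: 24389 - 16807 = 7582 multiplications

Standard: 24389 multiplications (29^3). Strassen: 16807 multiplications (7^5, after padding to 32x32). Strassen reduces 8 recursive multiplications to 7 at each level.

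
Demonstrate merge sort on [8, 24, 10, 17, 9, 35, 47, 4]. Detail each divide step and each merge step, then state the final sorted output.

Merge sort trace:

Split: [8, 24, 10, 17, 9, 35, 47, 4] -> [8, 24, 10, 17] and [9, 35, 47, 4]
  Split: [8, 24, 10, 17] -> [8, 24] and [10, 17]
    Split: [8, 24] -> [8] and [24]
    Merge: [8] + [24] -> [8, 24]
    Split: [10, 17] -> [10] and [17]
    Merge: [10] + [17] -> [10, 17]
  Merge: [8, 24] + [10, 17] -> [8, 10, 17, 24]
  Split: [9, 35, 47, 4] -> [9, 35] and [47, 4]
    Split: [9, 35] -> [9] and [35]
    Merge: [9] + [35] -> [9, 35]
    Split: [47, 4] -> [47] and [4]
    Merge: [47] + [4] -> [4, 47]
  Merge: [9, 35] + [4, 47] -> [4, 9, 35, 47]
Merge: [8, 10, 17, 24] + [4, 9, 35, 47] -> [4, 8, 9, 10, 17, 24, 35, 47]

Final sorted array: [4, 8, 9, 10, 17, 24, 35, 47]

The merge sort proceeds by recursively splitting the array and merging sorted halves.
After all merges, the sorted array is [4, 8, 9, 10, 17, 24, 35, 47].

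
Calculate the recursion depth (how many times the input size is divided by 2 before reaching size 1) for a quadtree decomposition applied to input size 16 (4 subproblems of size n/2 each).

For divide and conquer with division factor 2:

Problem sizes at each level:
Level 0: 16
Level 1: 8
Level 2: 4
Level 3: 2
Level 4: 1

The root is level 0 and the size-1 base case is level 4 (the tree spans levels 0 through 4, i.e. 5 levels counting the root), so the depth is the number of divisions: log_2(16) = 4

The recursion tree depth is log_2(16) = 4. At each level, the problem size is divided by 2, so it takes 4 divisions to reduce to a base case of size 1. The algorithm makes 4 recursive calls at each level.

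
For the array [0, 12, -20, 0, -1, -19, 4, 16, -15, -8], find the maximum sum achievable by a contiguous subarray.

Using Kadane's algorithm on [0, 12, -20, 0, -1, -19, 4, 16, -15, -8]:

Scanning through the array:
Position 1 (value 12): max_ending_here = 12, max_so_far = 12
Position 2 (value -20): max_ending_here = -8, max_so_far = 12
Position 3 (value 0): max_ending_here = 0, max_so_far = 12
Position 4 (value -1): max_ending_here = -1, max_so_far = 12
Position 5 (value -19): max_ending_here = -19, max_so_far = 12
Position 6 (value 4): max_ending_here = 4, max_so_far = 12
Position 7 (value 16): max_ending_here = 20, max_so_far = 20
Position 8 (value -15): max_ending_here = 5, max_so_far = 20
Position 9 (value -8): max_ending_here = -3, max_so_far = 20

Maximum subarray: [4, 16]
Maximum sum: 20

The maximum subarray is [4, 16] with sum 20. This subarray runs from index 6 to index 7.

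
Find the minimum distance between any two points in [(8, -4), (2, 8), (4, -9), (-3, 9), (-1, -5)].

Computing all pairwise distances among 5 points:

d((8, -4), (2, 8)) = 13.4164
d((8, -4), (4, -9)) = 6.4031
d((8, -4), (-3, 9)) = 17.0294
d((8, -4), (-1, -5)) = 9.0554
d((2, 8), (4, -9)) = 17.1172
d((2, 8), (-3, 9)) = 5.099 <-- minimum
d((2, 8), (-1, -5)) = 13.3417
d((4, -9), (-3, 9)) = 19.3132
d((4, -9), (-1, -5)) = 6.4031
d((-3, 9), (-1, -5)) = 14.1421

Closest pair: (2, 8) and (-3, 9) with distance 5.099

The closest pair is (2, 8) and (-3, 9) with Euclidean distance 5.099. For 5 points, brute-force pairwise comparison is shown above. For large n, the divide-and-conquer algorithm (sort by x, recurse on halves, check the dividing strip) achieves O(n log n).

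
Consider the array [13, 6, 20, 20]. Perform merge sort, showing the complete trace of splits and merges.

Merge sort trace:

Split: [13, 6, 20, 20] -> [13, 6] and [20, 20]
  Split: [13, 6] -> [13] and [6]
  Merge: [13] + [6] -> [6, 13]
  Split: [20, 20] -> [20] and [20]
  Merge: [20] + [20] -> [20, 20]
Merge: [6, 13] + [20, 20] -> [6, 13, 20, 20]

Final sorted array: [6, 13, 20, 20]

The merge sort proceeds by recursively splitting the array and merging sorted halves.
After all merges, the sorted array is [6, 13, 20, 20].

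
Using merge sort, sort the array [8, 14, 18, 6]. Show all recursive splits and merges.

Merge sort trace:

Split: [8, 14, 18, 6] -> [8, 14] and [18, 6]
  Split: [8, 14] -> [8] and [14]
  Merge: [8] + [14] -> [8, 14]
  Split: [18, 6] -> [18] and [6]
  Merge: [18] + [6] -> [6, 18]
Merge: [8, 14] + [6, 18] -> [6, 8, 14, 18]

Final sorted array: [6, 8, 14, 18]

The merge sort proceeds by recursively splitting the array and merging sorted halves.
After all merges, the sorted array is [6, 8, 14, 18].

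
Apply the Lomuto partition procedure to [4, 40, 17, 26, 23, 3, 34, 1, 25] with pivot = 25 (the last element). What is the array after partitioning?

Lomuto partition with pivot = 25:

Initial array: [4, 40, 17, 26, 23, 3, 34, 1, 25]

arr[0]=4 <= 25: swap with position 0, array becomes [4, 40, 17, 26, 23, 3, 34, 1, 25]
arr[1]=40 > 25: no swap
arr[2]=17 <= 25: swap with position 1, array becomes [4, 17, 40, 26, 23, 3, 34, 1, 25]
arr[3]=26 > 25: no swap
arr[4]=23 <= 25: swap with position 2, array becomes [4, 17, 23, 26, 40, 3, 34, 1, 25]
arr[5]=3 <= 25: swap with position 3, array becomes [4, 17, 23, 3, 40, 26, 34, 1, 25]
arr[6]=34 > 25: no swap
arr[7]=1 <= 25: swap with position 4, array becomes [4, 17, 23, 3, 1, 26, 34, 40, 25]

Place pivot at position 5: [4, 17, 23, 3, 1, 25, 34, 40, 26]
Pivot position: 5

After partitioning with pivot 25, the array becomes [4, 17, 23, 3, 1, 25, 34, 40, 26]. The pivot is placed at index 5. All elements to the left of the pivot are <= 25, and all elements to the right are > 25.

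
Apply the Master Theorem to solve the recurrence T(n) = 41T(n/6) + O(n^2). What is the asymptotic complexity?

Master Theorem for T(n) = 41T(n/6) + O(n^2):

a = 41, b = 6, c = 2
log_b(a) = log_6(41) = 2.0726

Case 1: c = 2 < log_6(41) = 2.0726
T(n) = O(n^(log_6 41))

For T(n) = 41T(n/6) + O(n^2): log_6(41) = 2.0726. This is Case 1 of the Master Theorem (c < log_b(a), work dominated by leaves), giving O(n^(log_6 41)).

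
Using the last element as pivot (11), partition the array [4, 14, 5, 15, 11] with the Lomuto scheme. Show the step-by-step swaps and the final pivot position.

Lomuto partition with pivot = 11:

Initial array: [4, 14, 5, 15, 11]

arr[0]=4 <= 11: swap with position 0, array becomes [4, 14, 5, 15, 11]
arr[1]=14 > 11: no swap
arr[2]=5 <= 11: swap with position 1, array becomes [4, 5, 14, 15, 11]
arr[3]=15 > 11: no swap

Place pivot at position 2: [4, 5, 11, 15, 14]
Pivot position: 2

After partitioning with pivot 11, the array becomes [4, 5, 11, 15, 14]. The pivot is placed at index 2. All elements to the left of the pivot are <= 11, and all elements to the right are > 11.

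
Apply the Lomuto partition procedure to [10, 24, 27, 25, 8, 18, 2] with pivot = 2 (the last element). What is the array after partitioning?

Lomuto partition with pivot = 2:

Initial array: [10, 24, 27, 25, 8, 18, 2]

arr[0]=10 > 2: no swap
arr[1]=24 > 2: no swap
arr[2]=27 > 2: no swap
arr[3]=25 > 2: no swap
arr[4]=8 > 2: no swap
arr[5]=18 > 2: no swap

Place pivot at position 0: [2, 24, 27, 25, 8, 18, 10]
Pivot position: 0

After partitioning with pivot 2, the array becomes [2, 24, 27, 25, 8, 18, 10]. The pivot is placed at index 0. All elements to the left of the pivot are <= 2, and all elements to the right are > 2.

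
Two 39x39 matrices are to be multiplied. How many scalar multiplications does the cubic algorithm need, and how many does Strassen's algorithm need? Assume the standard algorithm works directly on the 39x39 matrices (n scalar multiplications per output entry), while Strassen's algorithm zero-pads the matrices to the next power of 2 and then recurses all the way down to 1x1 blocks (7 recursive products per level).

Matrix multiplication for 39x39 matrices:

Strassen's algorithm requires power-of-2 dimensions. Pad 39x39 to 64x64 (next power of 2).

Standard algorithm: 39^3 = 59319 multiplications
Strassen's algorithm: 7^(log2(64)) = 7^6 = 117649 multiplications
Difference: 59319 - 117649 = -58330 (Strassen uses MORE here due to padding overhead — for small or just-over-power-of-2 n, padding can outweigh the per-level savings)

Standard: 59319 multiplications (39^3). Strassen: 117649 multiplications (7^6, after padding to 64x64). Strassen reduces 8 recursive multiplications to 7 at each level.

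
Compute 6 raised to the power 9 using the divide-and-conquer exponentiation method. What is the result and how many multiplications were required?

Computing 6^9 by squaring (build up from 6^1; each line after the first costs one multiplication):

6^1 = 6
6^2 = (6^1)^2 = 6^2 = 36
6^4 = (6^2)^2 = 36^2 = 1296
6^8 = (6^4)^2 = 1296^2 = 1679616
6^9 = 6 * 6^8 = 6 * 1679616 = 10077696

Result: 10077696
Multiplications needed: 4 (4 lines after 6^1)

6^9 = 10077696. Using exponentiation by squaring, this requires 4 multiplications. The key idea: if the exponent is even, square the half-power; if odd, multiply by the base once.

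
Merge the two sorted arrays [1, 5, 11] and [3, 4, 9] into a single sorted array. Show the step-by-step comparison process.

Merging process:

Compare 1 vs 3: take 1 from left. Merged: [1]
Compare 5 vs 3: take 3 from right. Merged: [1, 3]
Compare 5 vs 4: take 4 from right. Merged: [1, 3, 4]
Compare 5 vs 9: take 5 from left. Merged: [1, 3, 4, 5]
Compare 11 vs 9: take 9 from right. Merged: [1, 3, 4, 5, 9]
Append remaining from left: [11]. Merged: [1, 3, 4, 5, 9, 11]

Final merged array: [1, 3, 4, 5, 9, 11]
Total comparisons: 5

The merged array is [1, 3, 4, 5, 9, 11], requiring 5 comparisons. The merge step runs in O(n) time where n is the total number of elements.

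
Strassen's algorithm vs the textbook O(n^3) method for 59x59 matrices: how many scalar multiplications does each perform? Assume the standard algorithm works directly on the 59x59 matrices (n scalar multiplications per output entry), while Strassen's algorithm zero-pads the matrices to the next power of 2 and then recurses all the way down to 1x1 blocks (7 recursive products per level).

Matrix multiplication for 59x59 matrices:

Strassen's algorithm requires power-of-2 dimensions. Pad 59x59 to 64x64 (next power of 2).

Standard algorithm: 59^3 = 205379 multiplications
Strassen's algorithm: 7^(log2(64)) = 7^6 = 117649 multiplications
Savings: 205379 - 117649 = 87730 multiplications

Standard: 205379 multiplications (59^3). Strassen: 117649 multiplications (7^6, after padding to 64x64). Strassen reduces 8 recursive multiplications to 7 at each level.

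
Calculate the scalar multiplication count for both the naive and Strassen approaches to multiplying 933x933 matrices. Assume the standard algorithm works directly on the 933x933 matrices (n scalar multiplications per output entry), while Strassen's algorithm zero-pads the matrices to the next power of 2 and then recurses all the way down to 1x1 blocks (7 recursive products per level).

Matrix multiplication for 933x933 matrices:

Strassen's algorithm requires power-of-2 dimensions. Pad 933x933 to 1024x1024 (next power of 2).

Standard algorithm: 933^3 = 812166237 multiplications
Strassen's algorithm: 7^(log2(1024)) = 7^10 = 282475249 multiplications
Savings: 812166237 - 282475249 = 529690988 multiplications

Standard: 812166237 multiplications (933^3). Strassen: 282475249 multiplications (7^10, after padding to 1024x1024). Strassen reduces 8 recursive multiplications to 7 at each level.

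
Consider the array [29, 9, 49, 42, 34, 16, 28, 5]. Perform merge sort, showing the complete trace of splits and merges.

Merge sort trace:

Split: [29, 9, 49, 42, 34, 16, 28, 5] -> [29, 9, 49, 42] and [34, 16, 28, 5]
  Split: [29, 9, 49, 42] -> [29, 9] and [49, 42]
    Split: [29, 9] -> [29] and [9]
    Merge: [29] + [9] -> [9, 29]
    Split: [49, 42] -> [49] and [42]
    Merge: [49] + [42] -> [42, 49]
  Merge: [9, 29] + [42, 49] -> [9, 29, 42, 49]
  Split: [34, 16, 28, 5] -> [34, 16] and [28, 5]
    Split: [34, 16] -> [34] and [16]
    Merge: [34] + [16] -> [16, 34]
    Split: [28, 5] -> [28] and [5]
    Merge: [28] + [5] -> [5, 28]
  Merge: [16, 34] + [5, 28] -> [5, 16, 28, 34]
Merge: [9, 29, 42, 49] + [5, 16, 28, 34] -> [5, 9, 16, 28, 29, 34, 42, 49]

Final sorted array: [5, 9, 16, 28, 29, 34, 42, 49]

The merge sort proceeds by recursively splitting the array and merging sorted halves.
After all merges, the sorted array is [5, 9, 16, 28, 29, 34, 42, 49].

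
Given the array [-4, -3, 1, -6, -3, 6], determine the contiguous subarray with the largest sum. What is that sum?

Using Kadane's algorithm on [-4, -3, 1, -6, -3, 6]:

Scanning through the array:
Position 1 (value -3): max_ending_here = -3, max_so_far = -3
Position 2 (value 1): max_ending_here = 1, max_so_far = 1
Position 3 (value -6): max_ending_here = -5, max_so_far = 1
Position 4 (value -3): max_ending_here = -3, max_so_far = 1
Position 5 (value 6): max_ending_here = 6, max_so_far = 6

Maximum subarray: [6]
Maximum sum: 6

The maximum subarray is [6] with sum 6. This subarray runs from index 5 to index 5.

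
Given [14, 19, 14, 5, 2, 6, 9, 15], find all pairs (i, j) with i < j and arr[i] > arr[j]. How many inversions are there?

Finding inversions in [14, 19, 14, 5, 2, 6, 9, 15]:

(0, 3): arr[0]=14 > arr[3]=5
(0, 4): arr[0]=14 > arr[4]=2
(0, 5): arr[0]=14 > arr[5]=6
(0, 6): arr[0]=14 > arr[6]=9
(1, 2): arr[1]=19 > arr[2]=14
(1, 3): arr[1]=19 > arr[3]=5
(1, 4): arr[1]=19 > arr[4]=2
(1, 5): arr[1]=19 > arr[5]=6
(1, 6): arr[1]=19 > arr[6]=9
(1, 7): arr[1]=19 > arr[7]=15
(2, 3): arr[2]=14 > arr[3]=5
(2, 4): arr[2]=14 > arr[4]=2
(2, 5): arr[2]=14 > arr[5]=6
(2, 6): arr[2]=14 > arr[6]=9
(3, 4): arr[3]=5 > arr[4]=2

Total inversions: 15

The array has 15 inversion(s): (0,3), (0,4), (0,5), (0,6), (1,2), (1,3), (1,4), (1,5), (1,6), (1,7), (2,3), (2,4), (2,5), (2,6), (3,4). Each pair (i,j) satisfies i < j and arr[i] > arr[j].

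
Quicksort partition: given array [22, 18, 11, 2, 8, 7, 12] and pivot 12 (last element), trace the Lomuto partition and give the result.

Lomuto partition with pivot = 12:

Initial array: [22, 18, 11, 2, 8, 7, 12]

arr[0]=22 > 12: no swap
arr[1]=18 > 12: no swap
arr[2]=11 <= 12: swap with position 0, array becomes [11, 18, 22, 2, 8, 7, 12]
arr[3]=2 <= 12: swap with position 1, array becomes [11, 2, 22, 18, 8, 7, 12]
arr[4]=8 <= 12: swap with position 2, array becomes [11, 2, 8, 18, 22, 7, 12]
arr[5]=7 <= 12: swap with position 3, array becomes [11, 2, 8, 7, 22, 18, 12]

Place pivot at position 4: [11, 2, 8, 7, 12, 18, 22]
Pivot position: 4

After partitioning with pivot 12, the array becomes [11, 2, 8, 7, 12, 18, 22]. The pivot is placed at index 4. All elements to the left of the pivot are <= 12, and all elements to the right are > 12.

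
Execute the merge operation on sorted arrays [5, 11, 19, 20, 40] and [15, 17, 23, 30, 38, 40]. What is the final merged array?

Merging process:

Compare 5 vs 15: take 5 from left. Merged: [5]
Compare 11 vs 15: take 11 from left. Merged: [5, 11]
Compare 19 vs 15: take 15 from right. Merged: [5, 11, 15]
Compare 19 vs 17: take 17 from right. Merged: [5, 11, 15, 17]
Compare 19 vs 23: take 19 from left. Merged: [5, 11, 15, 17, 19]
Compare 20 vs 23: take 20 from left. Merged: [5, 11, 15, 17, 19, 20]
Compare 40 vs 23: take 23 from right. Merged: [5, 11, 15, 17, 19, 20, 23]
Compare 40 vs 30: take 30 from right. Merged: [5, 11, 15, 17, 19, 20, 23, 30]
Compare 40 vs 38: take 38 from right. Merged: [5, 11, 15, 17, 19, 20, 23, 30, 38]
Compare 40 vs 40: take 40 from left. Merged: [5, 11, 15, 17, 19, 20, 23, 30, 38, 40]
Append remaining from right: [40]. Merged: [5, 11, 15, 17, 19, 20, 23, 30, 38, 40, 40]

Final merged array: [5, 11, 15, 17, 19, 20, 23, 30, 38, 40, 40]
Total comparisons: 10

The merged array is [5, 11, 15, 17, 19, 20, 23, 30, 38, 40, 40], requiring 10 comparisons. The merge step runs in O(n) time where n is the total number of elements.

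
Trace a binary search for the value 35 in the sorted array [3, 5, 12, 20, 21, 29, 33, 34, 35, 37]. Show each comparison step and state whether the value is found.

Binary search for 35 in [3, 5, 12, 20, 21, 29, 33, 34, 35, 37]:

lo=0, hi=9, mid=4, arr[mid]=21 -> 21 < 35, search right half
lo=5, hi=9, mid=7, arr[mid]=34 -> 34 < 35, search right half
lo=8, hi=9, mid=8, arr[mid]=35 -> Found target at index 8!

Binary search finds 35 at index 8 after 3 comparisons. The search repeatedly halves the search space by comparing with the middle element.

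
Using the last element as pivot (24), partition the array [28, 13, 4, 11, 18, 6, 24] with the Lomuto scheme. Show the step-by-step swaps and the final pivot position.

Lomuto partition with pivot = 24:

Initial array: [28, 13, 4, 11, 18, 6, 24]

arr[0]=28 > 24: no swap
arr[1]=13 <= 24: swap with position 0, array becomes [13, 28, 4, 11, 18, 6, 24]
arr[2]=4 <= 24: swap with position 1, array becomes [13, 4, 28, 11, 18, 6, 24]
arr[3]=11 <= 24: swap with position 2, array becomes [13, 4, 11, 28, 18, 6, 24]
arr[4]=18 <= 24: swap with position 3, array becomes [13, 4, 11, 18, 28, 6, 24]
arr[5]=6 <= 24: swap with position 4, array becomes [13, 4, 11, 18, 6, 28, 24]

Place pivot at position 5: [13, 4, 11, 18, 6, 24, 28]
Pivot position: 5

After partitioning with pivot 24, the array becomes [13, 4, 11, 18, 6, 24, 28]. The pivot is placed at index 5. All elements to the left of the pivot are <= 24, and all elements to the right are > 24.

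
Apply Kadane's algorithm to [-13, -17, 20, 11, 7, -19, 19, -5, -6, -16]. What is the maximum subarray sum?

Using Kadane's algorithm on [-13, -17, 20, 11, 7, -19, 19, -5, -6, -16]:

Scanning through the array:
Position 1 (value -17): max_ending_here = -17, max_so_far = -13
Position 2 (value 20): max_ending_here = 20, max_so_far = 20
Position 3 (value 11): max_ending_here = 31, max_so_far = 31
Position 4 (value 7): max_ending_here = 38, max_so_far = 38
Position 5 (value -19): max_ending_here = 19, max_so_far = 38
Position 6 (value 19): max_ending_here = 38, max_so_far = 38
Position 7 (value -5): max_ending_here = 33, max_so_far = 38
Position 8 (value -6): max_ending_here = 27, max_so_far = 38
Position 9 (value -16): max_ending_here = 11, max_so_far = 38

Maximum subarray: [20, 11, 7]
Maximum sum: 38

The maximum subarray is [20, 11, 7] with sum 38. This subarray runs from index 2 to index 4.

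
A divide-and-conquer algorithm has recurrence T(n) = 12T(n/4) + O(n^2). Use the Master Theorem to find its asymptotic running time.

Master Theorem for T(n) = 12T(n/4) + O(n^2):

a = 12, b = 4, c = 2
log_b(a) = log_4(12) = 1.7925

Case 3: c = 2 > log_4(12) = 1.7925
T(n) = O(n^2) = O(n^2)

For T(n) = 12T(n/4) + O(n^2): log_4(12) = 1.7925. This is Case 3 of the Master Theorem (c > log_b(a), work dominated by root), giving O(n^2).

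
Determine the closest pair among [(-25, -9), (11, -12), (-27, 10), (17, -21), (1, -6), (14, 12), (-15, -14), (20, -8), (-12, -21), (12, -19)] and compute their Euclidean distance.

Computing all pairwise distances among 10 points:

d((-25, -9), (11, -12)) = 36.1248
d((-25, -9), (-27, 10)) = 19.105
d((-25, -9), (17, -21)) = 43.6807
d((-25, -9), (1, -6)) = 26.1725
d((-25, -9), (14, 12)) = 44.2945
d((-25, -9), (-15, -14)) = 11.1803
d((-25, -9), (20, -8)) = 45.0111
d((-25, -9), (-12, -21)) = 17.6918
d((-25, -9), (12, -19)) = 38.3275
d((11, -12), (-27, 10)) = 43.909
d((11, -12), (17, -21)) = 10.8167
d((11, -12), (1, -6)) = 11.6619
d((11, -12), (14, 12)) = 24.1868
d((11, -12), (-15, -14)) = 26.0768
d((11, -12), (20, -8)) = 9.8489
d((11, -12), (-12, -21)) = 24.6982
d((11, -12), (12, -19)) = 7.0711
d((-27, 10), (17, -21)) = 53.8238
d((-27, 10), (1, -6)) = 32.249
d((-27, 10), (14, 12)) = 41.0488
d((-27, 10), (-15, -14)) = 26.8328
d((-27, 10), (20, -8)) = 50.3289
d((-27, 10), (-12, -21)) = 34.4384
d((-27, 10), (12, -19)) = 48.6004
d((17, -21), (1, -6)) = 21.9317
d((17, -21), (14, 12)) = 33.1361
d((17, -21), (-15, -14)) = 32.7567
d((17, -21), (20, -8)) = 13.3417
d((17, -21), (-12, -21)) = 29.0
d((17, -21), (12, -19)) = 5.3852 <-- minimum
d((1, -6), (14, 12)) = 22.2036
d((1, -6), (-15, -14)) = 17.8885
d((1, -6), (20, -8)) = 19.105
d((1, -6), (-12, -21)) = 19.8494
d((1, -6), (12, -19)) = 17.0294
d((14, 12), (-15, -14)) = 38.9487
d((14, 12), (20, -8)) = 20.8806
d((14, 12), (-12, -21)) = 42.0119
d((14, 12), (12, -19)) = 31.0644
d((-15, -14), (20, -8)) = 35.5106
d((-15, -14), (-12, -21)) = 7.6158
d((-15, -14), (12, -19)) = 27.4591
d((20, -8), (-12, -21)) = 34.5398
d((20, -8), (12, -19)) = 13.6015
d((-12, -21), (12, -19)) = 24.0832

Closest pair: (17, -21) and (12, -19) with distance 5.3852

The closest pair is (17, -21) and (12, -19) with Euclidean distance 5.3852. For 10 points, brute-force pairwise comparison is shown above. For large n, the divide-and-conquer algorithm (sort by x, recurse on halves, check the dividing strip) achieves O(n log n).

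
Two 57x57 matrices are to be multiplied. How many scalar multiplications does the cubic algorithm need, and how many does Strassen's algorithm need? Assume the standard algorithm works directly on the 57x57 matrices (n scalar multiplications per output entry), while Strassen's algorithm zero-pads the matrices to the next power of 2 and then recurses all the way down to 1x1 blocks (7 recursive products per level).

Matrix multiplication for 57x57 matrices:

Strassen's algorithm requires power-of-2 dimensions. Pad 57x57 to 64x64 (next power of 2).

Standard algorithm: 57^3 = 185193 multiplications
Strassen's algorithm: 7^(log2(64)) = 7^6 = 117649 multiplications
Savings: 185193 - 117649 = 67544 multiplications

Standard: 185193 multiplications (57^3). Strassen: 117649 multiplications (7^6, after padding to 64x64). Strassen reduces 8 recursive multiplications to 7 at each level.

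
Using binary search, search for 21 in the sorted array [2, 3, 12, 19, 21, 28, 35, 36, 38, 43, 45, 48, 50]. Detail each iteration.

Binary search for 21 in [2, 3, 12, 19, 21, 28, 35, 36, 38, 43, 45, 48, 50]:

lo=0, hi=12, mid=6, arr[mid]=35 -> 35 > 21, search left half
lo=0, hi=5, mid=2, arr[mid]=12 -> 12 < 21, search right half
lo=3, hi=5, mid=4, arr[mid]=21 -> Found target at index 4!

Binary search finds 21 at index 4 after 3 comparisons. The search repeatedly halves the search space by comparing with the middle element.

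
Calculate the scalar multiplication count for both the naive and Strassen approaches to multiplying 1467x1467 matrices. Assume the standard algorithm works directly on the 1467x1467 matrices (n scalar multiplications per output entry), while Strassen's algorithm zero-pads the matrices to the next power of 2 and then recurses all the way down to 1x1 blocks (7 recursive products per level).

Matrix multiplication for 1467x1467 matrices:

Strassen's algorithm requires power-of-2 dimensions. Pad 1467x1467 to 2048x2048 (next power of 2).

Standard algorithm: 1467^3 = 3157114563 multiplications
Strassen's algorithm: 7^(log2(2048)) = 7^11 = 1977326743 multiplications
Savings: 3157114563 - 1977326743 = 1179787820 multiplications

Standard: 3157114563 multiplications (1467^3). Strassen: 1977326743 multiplications (7^11, after padding to 2048x2048). Strassen reduces 8 recursive multiplications to 7 at each level.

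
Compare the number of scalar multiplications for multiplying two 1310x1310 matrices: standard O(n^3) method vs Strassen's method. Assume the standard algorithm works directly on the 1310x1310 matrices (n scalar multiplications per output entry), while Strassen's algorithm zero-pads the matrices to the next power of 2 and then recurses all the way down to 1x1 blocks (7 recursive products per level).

Matrix multiplication for 1310x1310 matrices:

Strassen's algorithm requires power-of-2 dimensions. Pad 1310x1310 to 2048x2048 (next power of 2).

Standard algorithm: 1310^3 = 2248091000 multiplications
Strassen's algorithm: 7^(log2(2048)) = 7^11 = 1977326743 multiplications
Savings: 2248091000 - 1977326743 = 270764257 multiplications

Standard: 2248091000 multiplications (1310^3). Strassen: 1977326743 multiplications (7^11, after padding to 2048x2048). Strassen reduces 8 recursive multiplications to 7 at each level.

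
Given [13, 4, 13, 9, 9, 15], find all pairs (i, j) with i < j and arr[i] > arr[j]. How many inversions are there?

Finding inversions in [13, 4, 13, 9, 9, 15]:

(0, 1): arr[0]=13 > arr[1]=4
(0, 3): arr[0]=13 > arr[3]=9
(0, 4): arr[0]=13 > arr[4]=9
(2, 3): arr[2]=13 > arr[3]=9
(2, 4): arr[2]=13 > arr[4]=9

Total inversions: 5

The array has 5 inversion(s): (0,1), (0,3), (0,4), (2,3), (2,4). Each pair (i,j) satisfies i < j and arr[i] > arr[j].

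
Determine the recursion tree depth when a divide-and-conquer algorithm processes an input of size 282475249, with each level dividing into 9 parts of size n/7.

For divide and conquer with division factor 7:

Problem sizes at each level:
Level 0: 282475249
Level 1: 40353607
Level 2: 5764801
Level 3: 823543
Level 4: 117649
Level 5: 16807
Level 6: 2401
Level 7: 343
Level 8: 49
Level 9: 7
Level 10: 1

The root is level 0 and the size-1 base case is level 10 (the tree spans levels 0 through 10, i.e. 11 levels counting the root), so the depth is the number of divisions: log_7(282475249) = 10

The recursion tree depth is log_7(282475249) = 10. At each level, the problem size is divided by 7, so it takes 10 divisions to reduce to a base case of size 1. The algorithm makes 9 recursive calls at each level.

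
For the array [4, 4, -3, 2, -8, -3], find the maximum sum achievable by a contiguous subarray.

Using Kadane's algorithm on [4, 4, -3, 2, -8, -3]:

Scanning through the array:
Position 1 (value 4): max_ending_here = 8, max_so_far = 8
Position 2 (value -3): max_ending_here = 5, max_so_far = 8
Position 3 (value 2): max_ending_here = 7, max_so_far = 8
Position 4 (value -8): max_ending_here = -1, max_so_far = 8
Position 5 (value -3): max_ending_here = -3, max_so_far = 8

Maximum subarray: [4, 4]
Maximum sum: 8

The maximum subarray is [4, 4] with sum 8. This subarray runs from index 0 to index 1.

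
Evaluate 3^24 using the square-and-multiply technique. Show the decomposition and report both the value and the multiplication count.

Computing 3^24 by squaring (build up from 3^1; each line after the first costs one multiplication):

3^1 = 3
3^2 = (3^1)^2 = 3^2 = 9
3^3 = 3 * 3^2 = 3 * 9 = 27
3^6 = (3^3)^2 = 27^2 = 729
3^12 = (3^6)^2 = 729^2 = 531441
3^24 = (3^12)^2 = 531441^2 = 282429536481

Result: 282429536481
Multiplications needed: 5 (5 lines after 3^1)

3^24 = 282429536481. Using exponentiation by squaring, this requires 5 multiplications. The key idea: if the exponent is even, square the half-power; if odd, multiply by the base once.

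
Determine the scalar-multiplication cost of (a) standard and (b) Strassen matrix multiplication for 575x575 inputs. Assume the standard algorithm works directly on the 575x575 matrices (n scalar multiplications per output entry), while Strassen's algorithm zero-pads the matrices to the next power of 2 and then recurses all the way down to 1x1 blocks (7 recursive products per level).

Matrix multiplication for 575x575 matrices:

Strassen's algorithm requires power-of-2 dimensions. Pad 575x575 to 1024x1024 (next power of 2).

Standard algorithm: 575^3 = 190109375 multiplications
Strassen's algorithm: 7^(log2(1024)) = 7^10 = 282475249 multiplications
Difference: 190109375 - 282475249 = -92365874 (Strassen uses MORE here due to padding overhead — for small or just-over-power-of-2 n, padding can outweigh the per-level savings)

Standard: 190109375 multiplications (575^3). Strassen: 282475249 multiplications (7^10, after padding to 1024x1024). Strassen reduces 8 recursive multiplications to 7 at each level.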